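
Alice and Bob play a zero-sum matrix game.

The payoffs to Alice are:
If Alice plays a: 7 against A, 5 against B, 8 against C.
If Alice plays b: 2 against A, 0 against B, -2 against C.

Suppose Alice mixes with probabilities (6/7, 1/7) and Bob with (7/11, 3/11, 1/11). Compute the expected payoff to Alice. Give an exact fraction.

Against (7/11, 3/11, 1/11), each row's expected payoff is a: 72/11; b: 12/11.
Taking the (6/7, 1/7)-weighted average: (6/7)·(72/11) + (1/7)·(12/11) = 444/77.

444/77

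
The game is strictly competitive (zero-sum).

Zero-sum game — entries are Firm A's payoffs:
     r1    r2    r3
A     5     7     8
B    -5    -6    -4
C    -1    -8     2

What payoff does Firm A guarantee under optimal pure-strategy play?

5

Row minima: 5, -6, -8 → Firm A's maximin is 5.
Column maxima: 5, 7, 8 → Firm B's minimax is 5.
They coincide at (A, r1), so the value is 5.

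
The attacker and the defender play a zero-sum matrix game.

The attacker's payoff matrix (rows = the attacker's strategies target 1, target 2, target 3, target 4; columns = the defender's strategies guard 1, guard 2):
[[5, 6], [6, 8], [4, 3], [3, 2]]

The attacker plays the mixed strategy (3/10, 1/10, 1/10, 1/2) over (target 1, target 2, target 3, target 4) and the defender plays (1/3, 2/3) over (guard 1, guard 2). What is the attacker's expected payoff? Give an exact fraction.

Against (1/3, 2/3), each row's expected payoff is target 1: 17/3; target 2: 22/3; target 3: 10/3; target 4: 7/3.
Taking the (3/10, 1/10, 1/10, 1/2)-weighted average: (3/10)·(17/3) + (1/10)·(22/3) + (1/10)·(10/3) + (1/2)·(7/3) = 59/15.

59/15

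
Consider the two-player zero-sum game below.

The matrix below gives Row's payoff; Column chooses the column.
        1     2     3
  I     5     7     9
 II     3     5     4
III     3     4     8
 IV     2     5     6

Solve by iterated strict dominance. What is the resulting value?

Row II is strictly dominated by row I (5>3, 7>5, 9>4); eliminate II.
Row III is strictly dominated by row I (5>3, 7>4, 9>8); eliminate III.
Row IV is strictly dominated by row I (5>2, 7>5, 9>6); eliminate IV.
Column 2 is strictly dominated by 1 for Column (5<7); eliminate 2.
Column 3 is strictly dominated by 1 for Column (5<9); eliminate 3.
Only (I, 1) remains, with payoff 5.

5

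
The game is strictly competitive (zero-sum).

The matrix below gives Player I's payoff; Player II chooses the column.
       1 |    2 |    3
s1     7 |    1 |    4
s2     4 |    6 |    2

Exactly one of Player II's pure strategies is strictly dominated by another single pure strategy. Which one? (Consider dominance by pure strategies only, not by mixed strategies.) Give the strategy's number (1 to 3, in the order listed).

Player II prefers columns that give Player I less. Compare 1 with 3: 4 < 7, 2 < 4.
So 3 strictly dominates 1 for Player II; 1 is strictly dominated.

1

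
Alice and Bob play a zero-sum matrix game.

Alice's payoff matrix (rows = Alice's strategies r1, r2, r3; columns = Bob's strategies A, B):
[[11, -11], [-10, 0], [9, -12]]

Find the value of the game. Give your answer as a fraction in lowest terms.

-55/16

Row r3 is strictly dominated by row r1, so Alice never plays it.
The remaining 2×2 game on (r1, r2) × (A, B) has no saddle point. Let Alice play r1 with probability p; indifference gives 11p − 10(1−p) = −11p, so p = 5/16.
Similarly Bob's optimal q on A is 11/32, and the value is 11·(11/32) + (-11)·(21/32) = -55/16.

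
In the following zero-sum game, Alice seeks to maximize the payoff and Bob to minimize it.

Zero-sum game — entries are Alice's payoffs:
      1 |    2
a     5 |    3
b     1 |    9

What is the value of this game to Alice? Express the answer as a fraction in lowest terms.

21/5

Row minima are 3 and 1, so Alice's maximin is 3; column maxima are 5 and 9, so Bob's minimax is 5. These differ, so the equilibrium is in mixed strategies.
Let Alice play a with probability p. Bob is indifferent when 5p + (1−p) = 3p + 9(1−p), giving p = 4/5.
Let Bob play 1 with probability q. Alice is indifferent when 5q + 3(1−q) = q + 9(1−q), giving q = 3/5.
The value is 5·(3/5) + (3)·(2/5) = 21/5.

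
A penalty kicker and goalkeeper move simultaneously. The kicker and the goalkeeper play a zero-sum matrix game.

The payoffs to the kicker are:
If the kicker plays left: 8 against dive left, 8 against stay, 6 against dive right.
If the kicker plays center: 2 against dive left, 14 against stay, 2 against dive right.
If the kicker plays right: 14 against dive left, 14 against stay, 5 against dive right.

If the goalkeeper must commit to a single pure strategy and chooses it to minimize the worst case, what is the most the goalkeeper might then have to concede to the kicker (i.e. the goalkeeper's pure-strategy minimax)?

6

The worst case (largest entry) in each column is dive left: 14, stay: 14, dive right: 6.
The best (smallest) of these is 6.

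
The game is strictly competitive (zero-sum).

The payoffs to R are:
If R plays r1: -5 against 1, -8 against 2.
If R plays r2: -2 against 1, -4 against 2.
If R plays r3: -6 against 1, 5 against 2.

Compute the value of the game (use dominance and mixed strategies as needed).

-34/13

Row r1 is strictly dominated by row r2, so R never plays it.
The remaining 2×2 game on (r2, r3) × (1, 2) has no saddle point. Let R play r2 with probability p; indifference gives −2p − 6(1−p) = −4p + 5(1−p), so p = 11/13.
Similarly C's optimal q on 1 is 9/13, and the value is -2·(9/13) + (-4)·(4/13) = -34/13.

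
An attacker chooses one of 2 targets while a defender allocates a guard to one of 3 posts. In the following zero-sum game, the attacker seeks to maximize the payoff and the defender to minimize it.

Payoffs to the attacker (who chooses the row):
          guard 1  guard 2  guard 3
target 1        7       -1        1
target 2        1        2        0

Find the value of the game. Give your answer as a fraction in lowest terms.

1/2

Column guard 1 is strictly dominated by guard 3 for the defender (it gives the attacker more in every row).
The remaining 2×2 game on (target 1, target 2) × (guard 2, guard 3) has no saddle point. Let the attacker play target 1 with probability p; indifference gives −p + 2(1−p) = p, so p = 1/2.
Similarly the defender's optimal q on guard 2 is 1/4, and the value is -1·(1/4) + (1)·(3/4) = 1/2.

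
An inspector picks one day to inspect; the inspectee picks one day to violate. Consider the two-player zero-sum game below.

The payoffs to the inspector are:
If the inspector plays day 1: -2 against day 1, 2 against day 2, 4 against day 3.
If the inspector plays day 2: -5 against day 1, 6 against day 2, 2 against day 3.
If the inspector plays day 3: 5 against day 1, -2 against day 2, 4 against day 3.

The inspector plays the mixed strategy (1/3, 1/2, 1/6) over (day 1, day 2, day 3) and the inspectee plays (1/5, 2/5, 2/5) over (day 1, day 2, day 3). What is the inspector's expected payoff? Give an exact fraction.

31/15

Against (1/5, 2/5, 2/5), each row's expected payoff is day 1: 2; day 2: 11/5; day 3: 9/5.
Taking the (1/3, 1/2, 1/6)-weighted average: (1/3)·(2) + (1/2)·(11/5) + (1/6)·(9/5) = 31/15.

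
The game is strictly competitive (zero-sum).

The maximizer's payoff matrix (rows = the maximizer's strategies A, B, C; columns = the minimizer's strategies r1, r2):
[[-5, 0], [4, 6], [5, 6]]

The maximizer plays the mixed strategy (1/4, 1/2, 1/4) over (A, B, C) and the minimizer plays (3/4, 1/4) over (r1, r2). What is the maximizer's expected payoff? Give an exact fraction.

21/8

Against (3/4, 1/4), each row's expected payoff is A: -15/4; B: 9/2; C: 21/4.
Taking the (1/4, 1/2, 1/4)-weighted average: (1/4)·(-15/4) + (1/2)·(9/2) + (1/4)·(21/4) = 21/8.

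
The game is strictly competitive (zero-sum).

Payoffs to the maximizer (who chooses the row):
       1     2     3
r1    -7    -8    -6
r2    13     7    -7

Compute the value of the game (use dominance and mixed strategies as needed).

-49/8

Column 1 is strictly dominated by 2 for the minimizer (it gives the maximizer more in every row).
The remaining 2×2 game on (r1, r2) × (2, 3) has no saddle point. Let the maximizer play r1 with probability p; indifference gives −8p + 7(1−p) = −6p − 7(1−p), so p = 7/8.
Similarly the minimizer's optimal q on 2 is 1/16, and the value is -8·(1/16) + (-6)·(15/16) = -49/8.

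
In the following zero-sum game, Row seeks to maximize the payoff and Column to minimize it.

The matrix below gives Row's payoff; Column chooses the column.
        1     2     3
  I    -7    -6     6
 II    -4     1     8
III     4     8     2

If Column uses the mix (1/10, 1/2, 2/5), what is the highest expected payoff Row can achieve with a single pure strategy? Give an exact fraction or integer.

I: (-7)·(1/10) + (-6)·(1/2) + (6)·(2/5) = -13/10.
II: (-4)·(1/10) + (1)·(1/2) + (8)·(2/5) = 33/10.
III: (4)·(1/10) + (8)·(1/2) + (2)·(2/5) = 26/5.
The best pure response is III with expected payoff 26/5.

26/5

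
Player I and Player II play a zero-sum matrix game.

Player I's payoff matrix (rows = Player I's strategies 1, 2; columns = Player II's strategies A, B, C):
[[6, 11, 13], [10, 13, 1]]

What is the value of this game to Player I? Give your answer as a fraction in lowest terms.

Column B is strictly dominated by A for Player II (it gives Player I more in every row).
The remaining 2×2 game on (1, 2) × (A, C) has no saddle point. Let Player I play 1 with probability p; indifference gives 6p + 10(1−p) = 13p + (1−p), so p = 9/16.
Similarly Player II's optimal q on A is 3/4, and the value is 6·(3/4) + (13)·(1/4) = 31/4.

31/4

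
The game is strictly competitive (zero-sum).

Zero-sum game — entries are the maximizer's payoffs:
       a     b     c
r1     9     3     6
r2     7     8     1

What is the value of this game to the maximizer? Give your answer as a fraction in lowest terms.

Column a is strictly dominated by c for the minimizer (it gives the maximizer more in every row).
The remaining 2×2 game on (r1, r2) × (b, c) has no saddle point. Let the maximizer play r1 with probability p; indifference gives 3p + 8(1−p) = 6p + (1−p), so p = 7/10.
Similarly the minimizer's optimal q on b is 1/2, and the value is 3·(1/2) + (6)·(1/2) = 9/2.

9/2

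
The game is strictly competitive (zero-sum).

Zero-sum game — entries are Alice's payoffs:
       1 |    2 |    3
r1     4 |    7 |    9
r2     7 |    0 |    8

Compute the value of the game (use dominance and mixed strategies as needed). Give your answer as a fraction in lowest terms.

49/10

Column 3 is strictly dominated by 1 for Bob (it gives Alice more in every row).
The remaining 2×2 game on (r1, r2) × (1, 2) has no saddle point. Let Alice play r1 with probability p; indifference gives 4p + 7(1−p) = 7p, so p = 7/10.
Similarly Bob's optimal q on 1 is 7/10, and the value is 4·(7/10) + (7)·(3/10) = 49/10.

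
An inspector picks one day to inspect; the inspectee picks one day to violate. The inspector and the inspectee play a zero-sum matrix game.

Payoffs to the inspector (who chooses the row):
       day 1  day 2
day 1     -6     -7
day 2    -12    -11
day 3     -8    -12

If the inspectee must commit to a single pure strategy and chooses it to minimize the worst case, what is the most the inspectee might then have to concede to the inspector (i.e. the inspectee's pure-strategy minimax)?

The worst case (largest entry) in each column is day 1: -6, day 2: -7.
The best (smallest) of these is -7.

-7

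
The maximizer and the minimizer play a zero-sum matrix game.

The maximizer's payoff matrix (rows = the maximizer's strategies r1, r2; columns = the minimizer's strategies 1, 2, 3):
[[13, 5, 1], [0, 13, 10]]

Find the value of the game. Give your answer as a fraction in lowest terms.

Column 2 is strictly dominated by 3 for the minimizer (it gives the maximizer more in every row).
The remaining 2×2 game on (r1, r2) × (1, 3) has no saddle point. Let the maximizer play r1 with probability p; indifference gives 13p = p + 10(1−p), so p = 5/11.
Similarly the minimizer's optimal q on 1 is 9/22, and the value is 13·(9/22) + (1)·(13/22) = 65/11.

65/11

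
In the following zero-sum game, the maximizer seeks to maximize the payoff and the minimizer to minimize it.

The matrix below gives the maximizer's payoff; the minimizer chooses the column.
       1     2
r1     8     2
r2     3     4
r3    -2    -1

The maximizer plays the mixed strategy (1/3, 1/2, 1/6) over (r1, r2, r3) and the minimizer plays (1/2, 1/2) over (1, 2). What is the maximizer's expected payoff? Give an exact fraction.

Against (1/2, 1/2), each row's expected payoff is r1: 5; r2: 7/2; r3: -3/2.
Taking the (1/3, 1/2, 1/6)-weighted average: (1/3)·(5) + (1/2)·(7/2) + (1/6)·(-3/2) = 19/6.

19/6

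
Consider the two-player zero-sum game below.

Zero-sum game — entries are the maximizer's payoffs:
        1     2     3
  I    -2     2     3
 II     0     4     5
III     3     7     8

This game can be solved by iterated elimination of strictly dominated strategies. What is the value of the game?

3

Column 3 is strictly dominated by 1 for the minimizer (-2<3, 0<5, 3<8); eliminate 3.
Row II is strictly dominated by row III (3>0, 7>4); eliminate II.
Row I is strictly dominated by row III (3>-2, 7>2); eliminate I.
Column 2 is strictly dominated by 1 for the minimizer (3<7); eliminate 2.
Only (III, 1) remains, with payoff 3.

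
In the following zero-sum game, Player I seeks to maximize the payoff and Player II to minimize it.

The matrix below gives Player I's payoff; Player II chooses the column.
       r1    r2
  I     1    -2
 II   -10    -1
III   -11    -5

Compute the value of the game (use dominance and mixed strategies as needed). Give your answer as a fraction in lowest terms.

Row III is strictly dominated by row II, so Player I never plays it.
The remaining 2×2 game on (I, II) × (r1, r2) has no saddle point. Let Player I play I with probability p; indifference gives p − 10(1−p) = −2p − (1−p), so p = 3/4.
Similarly Player II's optimal q on r1 is 1/12, and the value is 1·(1/12) + (-2)·(11/12) = -7/4.

-7/4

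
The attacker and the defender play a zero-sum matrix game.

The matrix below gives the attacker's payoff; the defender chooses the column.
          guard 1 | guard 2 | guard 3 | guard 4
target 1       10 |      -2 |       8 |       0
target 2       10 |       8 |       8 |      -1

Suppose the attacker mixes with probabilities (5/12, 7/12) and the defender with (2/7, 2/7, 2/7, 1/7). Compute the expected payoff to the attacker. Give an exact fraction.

517/84

Against (2/7, 2/7, 2/7, 1/7), each row's expected payoff is target 1: 32/7; target 2: 51/7.
Taking the (5/12, 7/12)-weighted average: (5/12)·(32/7) + (7/12)·(51/7) = 517/84.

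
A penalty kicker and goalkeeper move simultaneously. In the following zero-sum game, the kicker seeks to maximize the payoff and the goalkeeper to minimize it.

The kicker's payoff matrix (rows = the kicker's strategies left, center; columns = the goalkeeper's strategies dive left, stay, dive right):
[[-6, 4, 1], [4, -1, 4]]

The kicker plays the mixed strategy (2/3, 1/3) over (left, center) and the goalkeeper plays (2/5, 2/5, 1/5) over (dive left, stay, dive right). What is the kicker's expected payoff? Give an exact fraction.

Against (2/5, 2/5, 1/5), each row's expected payoff is left: -3/5; center: 2.
Taking the (2/3, 1/3)-weighted average: (2/3)·(-3/5) + (1/3)·(2) = 4/15.

4/15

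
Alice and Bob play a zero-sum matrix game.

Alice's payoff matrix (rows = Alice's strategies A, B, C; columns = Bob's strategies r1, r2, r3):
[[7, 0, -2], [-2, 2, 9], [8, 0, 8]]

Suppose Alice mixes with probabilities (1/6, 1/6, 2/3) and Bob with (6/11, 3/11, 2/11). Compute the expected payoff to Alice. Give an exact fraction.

51/11

Against (6/11, 3/11, 2/11), each row's expected payoff is A: 38/11; B: 12/11; C: 64/11.
Taking the (1/6, 1/6, 2/3)-weighted average: (1/6)·(38/11) + (1/6)·(12/11) + (2/3)·(64/11) = 51/11.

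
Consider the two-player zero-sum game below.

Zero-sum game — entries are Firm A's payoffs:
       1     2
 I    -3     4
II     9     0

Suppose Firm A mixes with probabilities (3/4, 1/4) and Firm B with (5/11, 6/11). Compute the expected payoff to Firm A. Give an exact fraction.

Against (5/11, 6/11), each row's expected payoff is I: 9/11; II: 45/11.
Taking the (3/4, 1/4)-weighted average: (3/4)·(9/11) + (1/4)·(45/11) = 18/11.

18/11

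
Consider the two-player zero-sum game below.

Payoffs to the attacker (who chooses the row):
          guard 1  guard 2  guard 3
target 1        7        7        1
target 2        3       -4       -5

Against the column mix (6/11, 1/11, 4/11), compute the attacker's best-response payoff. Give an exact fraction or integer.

target 1: (7)·(6/11) + (7)·(1/11) + (1)·(4/11) = 53/11.
target 2: (3)·(6/11) + (-4)·(1/11) + (-5)·(4/11) = -6/11.
The best pure response is target 1 with expected payoff 53/11.

53/11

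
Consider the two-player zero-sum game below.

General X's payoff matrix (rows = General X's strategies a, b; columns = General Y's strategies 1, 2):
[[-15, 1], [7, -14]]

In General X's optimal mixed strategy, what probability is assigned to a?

21/37

Row minima are -15 and -14, so General X's maximin is -14; column maxima are 7 and 1, so General Y's minimax is 1. These differ, so the equilibrium is in mixed strategies.
Let General X play a with probability p. General Y is indifferent when −15p + 7(1−p) = p − 14(1−p), giving p = 21/37.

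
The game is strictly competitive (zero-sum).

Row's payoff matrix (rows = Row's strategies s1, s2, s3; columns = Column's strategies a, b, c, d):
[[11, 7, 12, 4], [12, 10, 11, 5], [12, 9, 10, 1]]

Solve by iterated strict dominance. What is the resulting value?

5

Column b is strictly dominated by d for Column (4<7, 5<10, 1<9); eliminate b.
Column c is strictly dominated by d for Column (4<12, 5<11, 1<10); eliminate c.
Row s1 is strictly dominated by row s2 (12>11, 5>4); eliminate s1.
Column a is strictly dominated by d for Column (5<12, 1<12); eliminate a.
Row s3 is strictly dominated by row s2 (5>1); eliminate s3.
Only (s2, d) remains, with payoff 5.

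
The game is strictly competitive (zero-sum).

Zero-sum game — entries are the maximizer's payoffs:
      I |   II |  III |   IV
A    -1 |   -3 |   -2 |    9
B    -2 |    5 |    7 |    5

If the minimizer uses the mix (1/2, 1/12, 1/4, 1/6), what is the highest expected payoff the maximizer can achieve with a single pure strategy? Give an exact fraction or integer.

2

A: (-1)·(1/2) + (-3)·(1/12) + (-2)·(1/4) + (9)·(1/6) = 1/4.
B: (-2)·(1/2) + (5)·(1/12) + (7)·(1/4) + (5)·(1/6) = 2.
The best pure response is B with expected payoff 2.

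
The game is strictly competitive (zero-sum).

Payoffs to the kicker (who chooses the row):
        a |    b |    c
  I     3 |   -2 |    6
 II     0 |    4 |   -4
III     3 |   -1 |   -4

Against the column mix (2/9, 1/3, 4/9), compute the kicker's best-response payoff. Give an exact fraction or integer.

8/3

I: (3)·(2/9) + (-2)·(1/3) + (6)·(4/9) = 8/3.
II: (0)·(2/9) + (4)·(1/3) + (-4)·(4/9) = -4/9.
III: (3)·(2/9) + (-1)·(1/3) + (-4)·(4/9) = -13/9.
The best pure response is I with expected payoff 8/3.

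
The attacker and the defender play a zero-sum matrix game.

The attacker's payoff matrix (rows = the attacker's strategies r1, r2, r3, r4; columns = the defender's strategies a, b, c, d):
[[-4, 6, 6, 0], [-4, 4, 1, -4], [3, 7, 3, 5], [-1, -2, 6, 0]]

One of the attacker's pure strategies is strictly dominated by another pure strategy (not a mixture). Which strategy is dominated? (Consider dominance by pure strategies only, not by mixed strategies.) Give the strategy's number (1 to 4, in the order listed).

Compare r2 with r3: 3 > -4, 7 > 4, 3 > 1, 5 > -4.
So r3 strictly dominates r2 for the attacker; r2 is strictly dominated.

2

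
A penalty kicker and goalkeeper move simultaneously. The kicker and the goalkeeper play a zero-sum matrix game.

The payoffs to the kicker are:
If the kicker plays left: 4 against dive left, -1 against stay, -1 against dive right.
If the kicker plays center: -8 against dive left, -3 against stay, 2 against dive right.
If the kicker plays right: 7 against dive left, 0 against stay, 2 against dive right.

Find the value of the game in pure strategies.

0

Row minima: -1, -8, 0 → the kicker's maximin is 0.
Column maxima: 7, 0, 2 → the goalkeeper's minimax is 0.
They coincide at (right, stay), so the value is 0.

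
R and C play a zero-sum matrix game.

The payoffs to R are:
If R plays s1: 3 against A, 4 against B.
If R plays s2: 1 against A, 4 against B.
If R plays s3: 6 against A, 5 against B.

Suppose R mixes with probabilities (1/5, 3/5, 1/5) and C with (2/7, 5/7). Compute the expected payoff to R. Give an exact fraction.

129/35

Against (2/7, 5/7), each row's expected payoff is s1: 26/7; s2: 22/7; s3: 37/7.
Taking the (1/5, 3/5, 1/5)-weighted average: (1/5)·(26/7) + (3/5)·(22/7) + (1/5)·(37/7) = 129/35.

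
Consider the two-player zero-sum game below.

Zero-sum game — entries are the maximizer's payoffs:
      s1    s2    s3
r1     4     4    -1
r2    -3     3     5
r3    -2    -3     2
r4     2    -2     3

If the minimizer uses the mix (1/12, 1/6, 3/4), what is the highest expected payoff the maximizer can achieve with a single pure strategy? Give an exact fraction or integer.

r1: (4)·(1/12) + (4)·(1/6) + (-1)·(3/4) = 1/4.
r2: (-3)·(1/12) + (3)·(1/6) + (5)·(3/4) = 4.
r3: (-2)·(1/12) + (-3)·(1/6) + (2)·(3/4) = 5/6.
r4: (2)·(1/12) + (-2)·(1/6) + (3)·(3/4) = 25/12.
The best pure response is r2 with expected payoff 4.

4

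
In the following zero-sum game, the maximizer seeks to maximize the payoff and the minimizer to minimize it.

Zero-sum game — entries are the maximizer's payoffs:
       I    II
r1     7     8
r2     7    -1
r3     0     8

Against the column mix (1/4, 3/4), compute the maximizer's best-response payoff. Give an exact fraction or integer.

r1: (7)·(1/4) + (8)·(3/4) = 31/4.
r2: (7)·(1/4) + (-1)·(3/4) = 1.
r3: (0)·(1/4) + (8)·(3/4) = 6.
The best pure response is r1 with expected payoff 31/4.

31/4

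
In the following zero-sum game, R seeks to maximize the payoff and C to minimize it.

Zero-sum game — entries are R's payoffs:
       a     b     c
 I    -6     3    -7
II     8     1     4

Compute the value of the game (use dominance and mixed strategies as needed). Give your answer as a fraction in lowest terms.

19/13

Column a is strictly dominated by c for C (it gives R more in every row).
The remaining 2×2 game on (I, II) × (b, c) has no saddle point. Let R play I with probability p; indifference gives 3p + (1−p) = −7p + 4(1−p), so p = 3/13.
Similarly C's optimal q on b is 11/13, and the value is 3·(11/13) + (-7)·(2/13) = 19/13.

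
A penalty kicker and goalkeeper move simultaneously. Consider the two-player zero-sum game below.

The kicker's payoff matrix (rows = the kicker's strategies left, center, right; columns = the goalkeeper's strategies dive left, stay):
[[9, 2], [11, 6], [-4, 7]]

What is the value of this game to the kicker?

Row left is strictly dominated by row center, so the kicker never plays it.
The remaining 2×2 game on (center, right) × (dive left, stay) has no saddle point. Let the kicker play center with probability p; indifference gives 11p − 4(1−p) = 6p + 7(1−p), so p = 11/16.
Similarly the goalkeeper's optimal q on dive left is 1/16, and the value is 11·(1/16) + (6)·(15/16) = 101/16.

101/16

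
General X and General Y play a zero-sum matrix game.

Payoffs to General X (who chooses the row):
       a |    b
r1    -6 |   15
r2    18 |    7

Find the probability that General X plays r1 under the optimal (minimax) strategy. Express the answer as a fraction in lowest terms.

11/32

Row minima are -6 and 7, so General X's maximin is 7; column maxima are 18 and 15, so General Y's minimax is 15. These differ, so the equilibrium is in mixed strategies.
Let General X play r1 with probability p. General Y is indifferent when −6p + 18(1−p) = 15p + 7(1−p), giving p = 11/32.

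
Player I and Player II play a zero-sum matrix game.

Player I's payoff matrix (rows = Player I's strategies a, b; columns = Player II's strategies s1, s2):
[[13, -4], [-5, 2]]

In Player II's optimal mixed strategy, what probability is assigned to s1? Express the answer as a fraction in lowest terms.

1/4

Row minima are -4 and -5, so Player I's maximin is -4; column maxima are 13 and 2, so Player II's minimax is 2. These differ, so the equilibrium is in mixed strategies.
Let Player II play s1 with probability q. Player I is indifferent when 13q − 4(1−q) = −5q + 2(1−q), giving q = 1/4.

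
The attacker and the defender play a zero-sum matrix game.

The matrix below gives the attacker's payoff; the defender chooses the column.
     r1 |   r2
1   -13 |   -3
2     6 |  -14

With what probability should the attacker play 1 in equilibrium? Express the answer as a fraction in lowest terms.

2/3

Row minima are -13 and -14, so the attacker's maximin is -13; column maxima are 6 and -3, so the defender's minimax is -3. These differ, so the equilibrium is in mixed strategies.
Let the attacker play 1 with probability p. The defender is indifferent when −13p + 6(1−p) = −3p − 14(1−p), giving p = 2/3.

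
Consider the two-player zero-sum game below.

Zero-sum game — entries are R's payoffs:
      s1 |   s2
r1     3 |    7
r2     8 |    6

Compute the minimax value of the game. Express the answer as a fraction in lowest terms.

19/3

Row minima are 3 and 6, so R's maximin is 6; column maxima are 8 and 7, so C's minimax is 7. These differ, so the equilibrium is in mixed strategies.
Let R play r1 with probability p. C is indifferent when 3p + 8(1−p) = 7p + 6(1−p), giving p = 1/3.
Let C play s1 with probability q. R is indifferent when 3q + 7(1−q) = 8q + 6(1−q), giving q = 1/6.
The value is 3·(1/6) + (7)·(5/6) = 19/3.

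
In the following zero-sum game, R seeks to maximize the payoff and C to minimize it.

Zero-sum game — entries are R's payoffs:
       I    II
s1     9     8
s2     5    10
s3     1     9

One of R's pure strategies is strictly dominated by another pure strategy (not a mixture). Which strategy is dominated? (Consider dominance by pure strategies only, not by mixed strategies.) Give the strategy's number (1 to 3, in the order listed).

Compare s3 with s2: 5 > 1, 10 > 9.
So s2 strictly dominates s3 for R; s3 is strictly dominated.

3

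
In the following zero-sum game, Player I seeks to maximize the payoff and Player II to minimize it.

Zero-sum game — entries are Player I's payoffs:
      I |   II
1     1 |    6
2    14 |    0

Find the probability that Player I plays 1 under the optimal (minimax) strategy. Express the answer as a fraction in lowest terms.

14/19

Row minima are 1 and 0, so Player I's maximin is 1; column maxima are 14 and 6, so Player II's minimax is 6. These differ, so the equilibrium is in mixed strategies.
Let Player I play 1 with probability p. Player II is indifferent when p + 14(1−p) = 6p, giving p = 14/19.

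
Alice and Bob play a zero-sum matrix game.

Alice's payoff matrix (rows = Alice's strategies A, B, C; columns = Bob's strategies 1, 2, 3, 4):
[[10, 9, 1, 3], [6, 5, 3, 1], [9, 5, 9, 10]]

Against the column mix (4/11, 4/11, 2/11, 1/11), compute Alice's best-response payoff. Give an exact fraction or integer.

A: (10)·(4/11) + (9)·(4/11) + (1)·(2/11) + (3)·(1/11) = 81/11.
B: (6)·(4/11) + (5)·(4/11) + (3)·(2/11) + (1)·(1/11) = 51/11.
C: (9)·(4/11) + (5)·(4/11) + (9)·(2/11) + (10)·(1/11) = 84/11.
The best pure response is C with expected payoff 84/11.

84/11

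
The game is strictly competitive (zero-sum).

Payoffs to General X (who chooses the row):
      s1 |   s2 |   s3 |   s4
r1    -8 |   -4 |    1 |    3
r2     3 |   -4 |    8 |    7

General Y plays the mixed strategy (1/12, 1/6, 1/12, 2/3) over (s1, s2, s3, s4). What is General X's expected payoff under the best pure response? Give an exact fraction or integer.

59/12

r1: (-8)·(1/12) + (-4)·(1/6) + (1)·(1/12) + (3)·(2/3) = 3/4.
r2: (3)·(1/12) + (-4)·(1/6) + (8)·(1/12) + (7)·(2/3) = 59/12.
The best pure response is r2 with expected payoff 59/12.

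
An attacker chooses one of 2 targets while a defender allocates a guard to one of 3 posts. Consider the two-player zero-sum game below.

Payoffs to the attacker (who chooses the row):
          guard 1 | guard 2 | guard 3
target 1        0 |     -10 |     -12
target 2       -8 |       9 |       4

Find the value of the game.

Column guard 2 is strictly dominated by guard 3 for the defender (it gives the attacker more in every row).
The remaining 2×2 game on (target 1, target 2) × (guard 1, guard 3) has no saddle point. Let the attacker play target 1 with probability p; indifference gives −8(1−p) = −12p + 4(1−p), so p = 1/2.
Similarly the defender's optimal q on guard 1 is 2/3, and the value is 0·(2/3) + (-12)·(1/3) = -4.

-4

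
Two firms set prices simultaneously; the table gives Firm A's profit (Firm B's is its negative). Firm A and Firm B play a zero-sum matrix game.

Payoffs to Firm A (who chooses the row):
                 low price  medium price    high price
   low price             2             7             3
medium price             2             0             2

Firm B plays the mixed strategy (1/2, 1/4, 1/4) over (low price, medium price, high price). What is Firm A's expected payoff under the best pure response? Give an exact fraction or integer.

low price: (2)·(1/2) + (7)·(1/4) + (3)·(1/4) = 7/2.
medium price: (2)·(1/2) + (0)·(1/4) + (2)·(1/4) = 3/2.
The best pure response is low price with expected payoff 7/2.

7/2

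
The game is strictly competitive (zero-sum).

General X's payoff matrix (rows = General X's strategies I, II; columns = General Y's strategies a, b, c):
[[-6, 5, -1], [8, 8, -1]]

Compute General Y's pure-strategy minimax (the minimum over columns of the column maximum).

-1

The worst case (largest entry) in each column is a: 8, b: 8, c: -1.
The best (smallest) of these is -1.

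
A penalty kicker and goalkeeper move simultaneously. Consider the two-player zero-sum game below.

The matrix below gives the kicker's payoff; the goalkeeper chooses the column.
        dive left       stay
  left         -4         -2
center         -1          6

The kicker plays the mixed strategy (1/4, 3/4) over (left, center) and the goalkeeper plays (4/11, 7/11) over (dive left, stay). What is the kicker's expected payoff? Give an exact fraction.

21/11

Against (4/11, 7/11), each row's expected payoff is left: -30/11; center: 38/11.
Taking the (1/4, 3/4)-weighted average: (1/4)·(-30/11) + (3/4)·(38/11) = 21/11.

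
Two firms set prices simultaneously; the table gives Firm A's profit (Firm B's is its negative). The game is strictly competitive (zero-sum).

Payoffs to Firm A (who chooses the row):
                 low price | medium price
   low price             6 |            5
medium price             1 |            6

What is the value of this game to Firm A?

Row minima are 5 and 1, so Firm A's maximin is 5; column maxima are 6 and 6, so Firm B's minimax is 6. These differ, so the equilibrium is in mixed strategies.
Let Firm A play low price with probability p. Firm B is indifferent when 6p + (1−p) = 5p + 6(1−p), giving p = 5/6.
Let Firm B play low price with probability q. Firm A is indifferent when 6q + 5(1−q) = q + 6(1−q), giving q = 1/6.
The value is 6·(1/6) + (5)·(5/6) = 31/6.

31/6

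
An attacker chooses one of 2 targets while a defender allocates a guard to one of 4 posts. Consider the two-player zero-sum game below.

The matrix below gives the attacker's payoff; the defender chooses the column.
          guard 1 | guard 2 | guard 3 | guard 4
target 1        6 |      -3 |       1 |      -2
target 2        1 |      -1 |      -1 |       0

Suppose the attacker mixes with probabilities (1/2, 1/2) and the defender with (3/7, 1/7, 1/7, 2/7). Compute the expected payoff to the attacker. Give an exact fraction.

13/14

Against (3/7, 1/7, 1/7, 2/7), each row's expected payoff is target 1: 12/7; target 2: 1/7.
Taking the (1/2, 1/2)-weighted average: (1/2)·(12/7) + (1/2)·(1/7) = 13/14.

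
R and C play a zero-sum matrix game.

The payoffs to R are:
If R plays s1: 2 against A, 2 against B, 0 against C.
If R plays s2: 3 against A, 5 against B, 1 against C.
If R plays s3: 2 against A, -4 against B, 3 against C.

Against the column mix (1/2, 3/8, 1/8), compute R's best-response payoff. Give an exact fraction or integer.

7/2

s1: (2)·(1/2) + (2)·(3/8) + (0)·(1/8) = 7/4.
s2: (3)·(1/2) + (5)·(3/8) + (1)·(1/8) = 7/2.
s3: (2)·(1/2) + (-4)·(3/8) + (3)·(1/8) = -1/8.
The best pure response is s2 with expected payoff 7/2.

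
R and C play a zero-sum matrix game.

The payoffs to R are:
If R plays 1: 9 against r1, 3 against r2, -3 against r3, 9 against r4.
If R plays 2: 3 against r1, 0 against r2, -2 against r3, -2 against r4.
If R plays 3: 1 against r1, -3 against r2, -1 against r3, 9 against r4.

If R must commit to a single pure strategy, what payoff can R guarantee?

The worst-case payoff for each row is 1: -3, 2: -2, 3: -3.
The best of these is -2.

-2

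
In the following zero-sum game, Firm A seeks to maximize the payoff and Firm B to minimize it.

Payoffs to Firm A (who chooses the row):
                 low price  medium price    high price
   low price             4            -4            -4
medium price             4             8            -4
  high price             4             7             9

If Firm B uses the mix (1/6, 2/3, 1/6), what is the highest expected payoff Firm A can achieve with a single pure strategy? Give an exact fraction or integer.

41/6

low price: (4)·(1/6) + (-4)·(2/3) + (-4)·(1/6) = -8/3.
medium price: (4)·(1/6) + (8)·(2/3) + (-4)·(1/6) = 16/3.
high price: (4)·(1/6) + (7)·(2/3) + (9)·(1/6) = 41/6.
The best pure response is high price with expected payoff 41/6.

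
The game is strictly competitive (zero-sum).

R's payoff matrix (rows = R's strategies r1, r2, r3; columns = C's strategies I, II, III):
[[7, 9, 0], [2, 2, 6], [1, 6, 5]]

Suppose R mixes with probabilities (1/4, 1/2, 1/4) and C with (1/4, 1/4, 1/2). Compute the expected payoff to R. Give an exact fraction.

Against (1/4, 1/4, 1/2), each row's expected payoff is r1: 4; r2: 4; r3: 17/4.
Taking the (1/4, 1/2, 1/4)-weighted average: (1/4)·(4) + (1/2)·(4) + (1/4)·(17/4) = 65/16.

65/16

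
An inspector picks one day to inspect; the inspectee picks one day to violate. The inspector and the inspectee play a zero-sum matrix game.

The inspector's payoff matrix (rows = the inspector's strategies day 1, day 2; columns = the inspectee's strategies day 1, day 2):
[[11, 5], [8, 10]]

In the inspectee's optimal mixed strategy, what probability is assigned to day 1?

Row minima are 5 and 8, so the inspector's maximin is 8; column maxima are 11 and 10, so the inspectee's minimax is 10. These differ, so the equilibrium is in mixed strategies.
Let the inspectee play day 1 with probability q. The inspector is indifferent when 11q + 5(1−q) = 8q + 10(1−q), giving q = 5/8.

5/8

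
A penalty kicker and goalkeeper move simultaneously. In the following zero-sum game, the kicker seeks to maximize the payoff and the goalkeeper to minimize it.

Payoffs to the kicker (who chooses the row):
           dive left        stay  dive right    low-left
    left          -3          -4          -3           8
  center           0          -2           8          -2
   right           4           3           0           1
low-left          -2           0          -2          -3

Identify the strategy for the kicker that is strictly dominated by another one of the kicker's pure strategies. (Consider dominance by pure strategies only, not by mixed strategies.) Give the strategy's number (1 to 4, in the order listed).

4

Compare low-left with right: 4 > -2, 3 > 0, 0 > -2, 1 > -3.
So right strictly dominates low-left for the kicker; low-left is strictly dominated.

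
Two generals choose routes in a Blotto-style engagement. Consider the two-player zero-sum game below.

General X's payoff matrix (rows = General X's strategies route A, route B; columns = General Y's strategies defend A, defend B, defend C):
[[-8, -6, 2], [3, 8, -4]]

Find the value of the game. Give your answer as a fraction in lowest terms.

-26/17

Column defend B is strictly dominated by defend A for General Y (it gives General X more in every row).
The remaining 2×2 game on (route A, route B) × (defend A, defend C) has no saddle point. Let General X play route A with probability p; indifference gives −8p + 3(1−p) = 2p − 4(1−p), so p = 7/17.
Similarly General Y's optimal q on defend A is 6/17, and the value is -8·(6/17) + (2)·(11/17) = -26/17.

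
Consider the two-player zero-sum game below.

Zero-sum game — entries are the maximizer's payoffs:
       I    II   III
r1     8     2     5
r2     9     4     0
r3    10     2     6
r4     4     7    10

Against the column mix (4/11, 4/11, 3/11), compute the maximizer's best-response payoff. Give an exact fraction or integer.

74/11

r1: (8)·(4/11) + (2)·(4/11) + (5)·(3/11) = 5.
r2: (9)·(4/11) + (4)·(4/11) + (0)·(3/11) = 52/11.
r3: (10)·(4/11) + (2)·(4/11) + (6)·(3/11) = 6.
r4: (4)·(4/11) + (7)·(4/11) + (10)·(3/11) = 74/11.
The best pure response is r4 with expected payoff 74/11.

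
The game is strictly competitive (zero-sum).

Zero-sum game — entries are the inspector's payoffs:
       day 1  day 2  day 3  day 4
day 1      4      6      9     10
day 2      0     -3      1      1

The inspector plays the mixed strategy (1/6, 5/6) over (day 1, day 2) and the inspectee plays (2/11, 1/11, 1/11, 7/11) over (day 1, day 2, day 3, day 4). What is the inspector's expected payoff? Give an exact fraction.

Against (2/11, 1/11, 1/11, 7/11), each row's expected payoff is day 1: 93/11; day 2: 5/11.
Taking the (1/6, 5/6)-weighted average: (1/6)·(93/11) + (5/6)·(5/11) = 59/33.

59/33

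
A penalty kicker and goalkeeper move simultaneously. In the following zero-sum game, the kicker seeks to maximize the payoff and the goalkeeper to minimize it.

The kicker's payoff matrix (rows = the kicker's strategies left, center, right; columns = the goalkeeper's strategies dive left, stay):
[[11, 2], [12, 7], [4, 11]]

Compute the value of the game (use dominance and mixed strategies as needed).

Row left is strictly dominated by row center, so the kicker never plays it.
The remaining 2×2 game on (center, right) × (dive left, stay) has no saddle point. Let the kicker play center with probability p; indifference gives 12p + 4(1−p) = 7p + 11(1−p), so p = 7/12.
Similarly the goalkeeper's optimal q on dive left is 1/3, and the value is 12·(1/3) + (7)·(2/3) = 26/3.

26/3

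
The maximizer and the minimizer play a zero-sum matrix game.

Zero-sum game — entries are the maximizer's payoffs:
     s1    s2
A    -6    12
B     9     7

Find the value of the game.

15/2

Row minima are -6 and 7, so the maximizer's maximin is 7; column maxima are 9 and 12, so the minimizer's minimax is 9. These differ, so the equilibrium is in mixed strategies.
Let the maximizer play A with probability p. The minimizer is indifferent when −6p + 9(1−p) = 12p + 7(1−p), giving p = 1/10.
Let the minimizer play s1 with probability q. The maximizer is indifferent when −6q + 12(1−q) = 9q + 7(1−q), giving q = 1/4.
The value is -6·(1/4) + (12)·(3/4) = 15/2.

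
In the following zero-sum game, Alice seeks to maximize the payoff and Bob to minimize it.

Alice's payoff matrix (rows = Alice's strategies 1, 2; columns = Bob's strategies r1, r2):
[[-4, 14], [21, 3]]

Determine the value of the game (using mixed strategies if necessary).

Row minima are -4 and 3, so Alice's maximin is 3; column maxima are 21 and 14, so Bob's minimax is 14. These differ, so the equilibrium is in mixed strategies.
Let Alice play 1 with probability p. Bob is indifferent when −4p + 21(1−p) = 14p + 3(1−p), giving p = 1/2.
Let Bob play r1 with probability q. Alice is indifferent when −4q + 14(1−q) = 21q + 3(1−q), giving q = 11/36.
The value is -4·(11/36) + (14)·(25/36) = 17/2.

17/2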